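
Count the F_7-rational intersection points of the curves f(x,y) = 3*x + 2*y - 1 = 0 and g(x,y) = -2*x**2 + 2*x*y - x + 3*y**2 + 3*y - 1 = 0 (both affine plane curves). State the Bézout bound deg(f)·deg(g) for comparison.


Common zeros: {(5, 0)}; count = 1; Bézout bound = 2.

deg(f) = 1, deg(g) = 2, so Bézout bound = 2.
Scan x ∈ F_7. For each x, list the y ∈ F_7 with f(x, y) ≡ 0 and those with g(x, y) ≡ 0 (mod 7); the common zeros in that column are the intersection.
  x = 0: f ≡ 0 at y ∈ {4}; g ≡ 0 at y ∈ {3}; common: ∅.
  x = 1: f ≡ 0 at y ∈ {6}; g ≡ 0 at y ∈ ∅; common: ∅.
  x = 2: f ≡ 0 at y ∈ {1}; g ≡ 0 at y ∈ ∅; common: ∅.
  x = 3: f ≡ 0 at y ∈ {3}; g ≡ 0 at y ∈ {5, 6}; common: ∅.
  x = 4: f ≡ 0 at y ∈ {5}; g ≡ 0 at y ∈ ∅; common: ∅.
  x = 5: f ≡ 0 at y ∈ {0}; g ≡ 0 at y ∈ {0, 5}; common: {0}.
  x = 6: f ≡ 0 at y ∈ {2}; g ≡ 0 at y ∈ {3, 6}; common: ∅.
Collecting: common zeros = {(5, 0)}, so the count is 1.
Comparison with the Bézout bound: 1 ≤ 2 = deg(f)·deg(g), as expected for curves with no common component (the affine F_7-count falls short of the bound because intersections may lie at infinity, over extension fields, or carry multiplicity).


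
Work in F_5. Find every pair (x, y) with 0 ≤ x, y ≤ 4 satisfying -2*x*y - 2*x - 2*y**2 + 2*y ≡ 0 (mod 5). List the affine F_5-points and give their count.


Affine F_5-points: {(0, 0), (0, 1), (1, 2), (1, 3)}; count = 4.

For each of the 25 pairs (x, y) ∈ F_5², evaluate f(x, y) mod 5. Record the zeros.
  x = 0: [0↦0, 1↦0, 2↦1, 3↦3, 4↦1]  zeros at y ∈ {0, 1}
  x = 1: [0↦3, 1↦1, 2↦0, 3↦0, 4↦1]  zeros at y ∈ {2, 3}
  x = 2: [0↦1, 1↦2, 2↦4, 3↦2, 4↦1]  zeros at y ∈ ∅
  x = 3: [0↦4, 1↦3, 2↦3, 3↦4, 4↦1]  zeros at y ∈ ∅
  x = 4: [0↦2, 1↦4, 2↦2, 3↦1, 4↦1]  zeros at y ∈ ∅
Collecting zeros: affine points = {(0, 0), (0, 1), (1, 2), (1, 3)}.
Total count |C(F_5)_aff| = 4.


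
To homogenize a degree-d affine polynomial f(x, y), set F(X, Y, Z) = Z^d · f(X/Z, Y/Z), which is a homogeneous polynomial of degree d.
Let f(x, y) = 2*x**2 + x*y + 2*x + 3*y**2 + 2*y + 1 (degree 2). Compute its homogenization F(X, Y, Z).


F(X, Y, Z) = 2*X**2 + X*Y + 2*X*Z + 3*Y**2 + 2*Y*Z + Z**2

deg(f) = 2.
Substitute x = X/Z, y = Y/Z into f, then multiply by Z^2.
  monomial 2·x^2·y^0 ↦ 2·X^2·Y^0·Z^0.
  monomial 1·x^1·y^1 ↦ 1·X^1·Y^1·Z^0.
  monomial 2·x^1·y^0 ↦ 2·X^1·Y^0·Z^1.
  monomial 3·x^0·y^2 ↦ 3·X^0·Y^2·Z^0.
  monomial 2·x^0·y^1 ↦ 2·X^0·Y^1·Z^1.
  monomial 1·x^0·y^0 ↦ 1·X^0·Y^0·Z^2.
Collecting: F(X, Y, Z) = 2*X**2 + X*Y + 2*X*Z + 3*Y**2 + 2*Y*Z + Z**2.


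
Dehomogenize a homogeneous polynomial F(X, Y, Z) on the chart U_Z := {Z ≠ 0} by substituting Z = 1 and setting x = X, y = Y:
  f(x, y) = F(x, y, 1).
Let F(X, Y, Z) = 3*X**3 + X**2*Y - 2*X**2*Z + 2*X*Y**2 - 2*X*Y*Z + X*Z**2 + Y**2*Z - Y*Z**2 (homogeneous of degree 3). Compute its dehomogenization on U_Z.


f(x, y) = 3*x**3 + x**2*y - 2*x**2 + 2*x*y**2 - 2*x*y + x + y**2 - y

On U_Z we set Z = 1. Each monomial c·X^i·Y^j·Z^k in F becomes c·x^i·y^j·1^k = c·x^i·y^j.
Substituting Z = 1: F(X, Y, 1) = 3*x**3 + x**2*y - 2*x**2 + 2*x*y**2 - 2*x*y + x + y**2 - y.
Note: deg(f) ≤ deg(F) = 3; strict inequality happens when F is divisible by Z (lost terms).


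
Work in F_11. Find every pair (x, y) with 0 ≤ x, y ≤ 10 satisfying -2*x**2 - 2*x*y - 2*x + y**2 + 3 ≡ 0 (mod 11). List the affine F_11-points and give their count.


Affine F_11-points: {(4, 1), (4, 7), (5, 1), (5, 9), (7, 5), (7, 9), (9, 2), (9, 5), (10, 2), (10, 7)}; count = 10.

For each of the 121 pairs (x, y) ∈ F_11², evaluate f(x, y) mod 11. Record the zeros.
  x = 0: [0↦3, 1↦4, 2↦7, 3↦1, 4↦8, 5↦6, 6↦6, 7↦8, 8↦1, 9↦7, 10↦4]  zeros at y ∈ ∅
  x = 1: [0↦10, 1↦9, 2↦10, 3↦2, 4↦7, 5↦3, 6↦1, 7↦1, 8↦3, 9↦7, 10↦2]  zeros at y ∈ ∅
  x = 2: [0↦2, 1↦10, 2↦9, 3↦10, 4↦2, 5↦7, 6↦3, 7↦1, 8↦1, 9↦3, 10↦7]  zeros at y ∈ ∅
  x = 3: [0↦1, 1↦7, 2↦4, 3↦3, 4↦4, 5↦7, 6↦1, 7↦8, 8↦6, 9↦6, 10↦8]  zeros at y ∈ ∅
  x = 4: [0↦7, 1↦0, 2↦6, 3↦3, 4↦2, 5↦3, 6↦6, 7↦0, 8↦7, 9↦5, 10↦5]  zeros at y ∈ {1, 7}
  x = 5: [0↦9, 1↦0, 2↦4, 3↦10, 4↦7, 5↦6, 6↦7, 7↦10, 8↦4, 9↦0, 10↦9]  zeros at y ∈ {1, 9}
  x = 6: [0↦7, 1↦7, 2↦9, 3↦2, 4↦8, 5↦5, 6↦4, 7↦5, 8↦8, 9↦2, 10↦9]  zeros at y ∈ ∅
  x = 7: [0↦1, 1↦10, 2↦10, 3↦1, 4↦5, 5↦0, 6↦8, 7↦7, 8↦8, 9↦0, 10↦5]  zeros at y ∈ {5, 9}
  x = 8: [0↦2, 1↦9, 2↦7, 3↦7, 4↦9, 5↦2, 6↦8, 7↦5, 8↦4, 9↦5, 10↦8]  zeros at y ∈ ∅
  x = 9: [0↦10, 1↦4, 2↦0, 3↦9, 4↦9, 5↦0, 6↦4, 7↦10, 8↦7, 9↦6, 10↦7]  zeros at y ∈ {2, 5}
  x = 10: [0↦3, 1↦6, 2↦0, 3↦7, 4↦5, 5↦5, 6↦7, 7↦0, 8↦6, 9↦3, 10↦2]  zeros at y ∈ {2, 7}
Collecting zeros: affine points = {(4, 1), (4, 7), (5, 1), (5, 9), (7, 5), (7, 9), (9, 2), (9, 5), (10, 2), (10, 7)}.
Total count |C(F_11)_aff| = 10.


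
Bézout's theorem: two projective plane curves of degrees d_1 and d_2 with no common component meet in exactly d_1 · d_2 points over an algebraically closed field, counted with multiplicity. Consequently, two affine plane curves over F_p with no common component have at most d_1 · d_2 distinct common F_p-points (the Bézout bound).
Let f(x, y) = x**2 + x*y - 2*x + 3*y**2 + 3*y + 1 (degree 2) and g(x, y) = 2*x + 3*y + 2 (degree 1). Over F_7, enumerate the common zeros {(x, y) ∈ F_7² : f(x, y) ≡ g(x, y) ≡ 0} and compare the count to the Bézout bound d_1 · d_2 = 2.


Common zeros: {(1, 1), (3, 2)}; count = 2; Bézout bound = 2.

deg(f) = 2, deg(g) = 1, so Bézout bound = 2.
Scan x ∈ F_7. For each x, list the y ∈ F_7 with f(x, y) ≡ 0 and those with g(x, y) ≡ 0 (mod 7); the common zeros in that column are the intersection.
  x = 0: f ≡ 0 at y ∈ {1, 5}; g ≡ 0 at y ∈ {4}; common: ∅.
  x = 1: f ≡ 0 at y ∈ {0, 1}; g ≡ 0 at y ∈ {1}; common: {1}.
  x = 2: f ≡ 0 at y ∈ ∅; g ≡ 0 at y ∈ {5}; common: ∅.
  x = 3: f ≡ 0 at y ∈ {2, 3}; g ≡ 0 at y ∈ {2}; common: {2}.
  x = 4: f ≡ 0 at y ∈ {2, 5}; g ≡ 0 at y ∈ {6}; common: ∅.
  x = 5: f ≡ 0 at y ∈ ∅; g ≡ 0 at y ∈ {3}; common: ∅.
  x = 6: f ≡ 0 at y ∈ ∅; g ≡ 0 at y ∈ {0}; common: ∅.
Collecting: common zeros = {(1, 1), (3, 2)}, so the count is 2.
Comparison with the Bézout bound: 2 ≤ 2 = deg(f)·deg(g), as expected for curves with no common component (the bound is attained).


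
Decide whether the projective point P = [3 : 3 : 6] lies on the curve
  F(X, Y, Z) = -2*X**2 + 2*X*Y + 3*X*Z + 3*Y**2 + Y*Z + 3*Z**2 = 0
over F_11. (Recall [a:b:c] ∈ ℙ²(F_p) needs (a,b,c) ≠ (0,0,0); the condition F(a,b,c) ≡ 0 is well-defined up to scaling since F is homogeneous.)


F(3,3,6) ≡ 9 (mod 11); P is NOT on the curve.

Evaluate F(3, 3, 6) term-by-term (mod 11).
  -2*X**2 ↦ -2·9·1·1 = -18
  2*X*Y ↦ 2·3·3·1 = 18
  3*X*Z ↦ 3·3·1·6 = 54
  3*Y**2 ↦ 3·1·9·1 = 27
  Y*Z ↦ 1·1·3·6 = 18
  3*Z**2 ↦ 3·1·1·36 = 108
Sum: F(3, 3, 6) = (-18) + (18) + (54) + (27) + (18) + (108) = 207.
Reducing mod 11: 207 ≡ 9 (mod 11).
Since F(a, b, c) ≡ 9 ≠ 0 (mod 11), P does NOT lie on the curve.


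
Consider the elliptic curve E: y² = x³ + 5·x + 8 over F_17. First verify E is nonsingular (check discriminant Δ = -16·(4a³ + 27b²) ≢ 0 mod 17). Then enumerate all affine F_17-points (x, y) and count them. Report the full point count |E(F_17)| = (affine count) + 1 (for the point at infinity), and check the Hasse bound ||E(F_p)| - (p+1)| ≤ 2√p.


Affine points = {(0, 5), (0, 12), (2, 3), (2, 14), (3, 4), (3, 13), (6, 4), (6, 13), (8, 4), (8, 13), (9, 0), (10, 2), (10, 15), (11, 0), (13, 3), (13, 14), (14, 0), (16, 6), (16, 11)}; affine count = 19; |E(F_17)| = 20.

Discriminant check: Δ ∝ 4a³ + 27b² = 4·5³ + 27·8² = 4·125 + 27·64 ≡ 1 (mod 17). Nonzero ⇒ E is nonsingular.
For each x ∈ F_17, compute rhs = x³ + 5·x + 8 mod 17, then count y ∈ F_17 with y² ≡ rhs.
  x = 0: rhs = 8, matching y values: 5, 12 (2 points).
  x = 1: rhs = 14, matching y values: none (0 points).
  x = 2: rhs = 9, matching y values: 3, 14 (2 points).
  x = 3: rhs = 16, matching y values: 4, 13 (2 points).
  x = 4: rhs = 7, matching y values: none (0 points).
  x = 5: rhs = 5, matching y values: none (0 points).
  x = 6: rhs = 16, matching y values: 4, 13 (2 points).
  x = 7: rhs = 12, matching y values: none (0 points).
  x = 8: rhs = 16, matching y values: 4, 13 (2 points).
  x = 9: rhs = 0, matching y values: 0 (1 points).
  x = 10: rhs = 4, matching y values: 2, 15 (2 points).
  x = 11: rhs = 0, matching y values: 0 (1 points).
  x = 12: rhs = 11, matching y values: none (0 points).
  x = 13: rhs = 9, matching y values: 3, 14 (2 points).
  x = 14: rhs = 0, matching y values: 0 (1 points).
  x = 15: rhs = 7, matching y values: none (0 points).
  x = 16: rhs = 2, matching y values: 6, 11 (2 points).
Total affine count: 19.
Full point count |E(F_17)| = 19 + 1 = 20.
Hasse bound: |20 − (17+1)| = |2| = 2 ≤ 2√17 ≈ 8.2462 ✓.


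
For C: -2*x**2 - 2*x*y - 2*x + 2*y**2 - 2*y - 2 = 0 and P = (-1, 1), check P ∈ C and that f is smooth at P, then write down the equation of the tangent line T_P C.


Tangent line at P: 4*y - 4 = 0.

Step 1: f(-1, 1) = 0, so P lies on C.
Step 2: partial derivatives
  f_x(x, y) = -4*x - 2*y - 2, f_y(x, y) = -2*x + 4*y - 2.
  f_x(P) = 0, f_y(P) = 4 (gradient nonzero, so P is smooth).
Step 3: tangent line at P: 0·(x − -1) + 4·(y − 1) = 0.
Expanding: 4*y - 4 = 0.


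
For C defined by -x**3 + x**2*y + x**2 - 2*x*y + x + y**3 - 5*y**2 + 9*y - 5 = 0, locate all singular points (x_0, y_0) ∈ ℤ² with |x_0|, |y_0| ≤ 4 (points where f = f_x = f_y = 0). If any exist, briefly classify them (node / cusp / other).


Singular points: {(1, 2)}; classification: cusp.

Compute partial derivatives:
  f_x = -3*x**2 + 2*x*y + 2*x - 2*y + 1.
  f_y = x**2 - 2*x + 3*y**2 - 10*y + 9.
Scan x_0 ∈ {−4, ..., 4}. For each x_0, f_y(x_0, y) is a polynomial in y; find its integer roots y ∈ {−4, ..., 4}, then test f_x and f at those candidates.
  x = -4: f_y(-4, y) = 3*y**2 - 10*y + 33; no integer root y with |y| ≤ 4.
  x = -3: f_y(-3, y) = 3*y**2 - 10*y + 24; no integer root y with |y| ≤ 4.
  x = -2: f_y(-2, y) = 3*y**2 - 10*y + 17; no integer root y with |y| ≤ 4.
  x = -1: f_y(-1, y) = 3*y**2 - 10*y + 12; no integer root y with |y| ≤ 4.
  x = 0: f_y(0, y) = 3*y**2 - 10*y + 9; no integer root y with |y| ≤ 4.
  x = 1: f_y(1, y) = 3*y**2 - 10*y + 8; vanishes at y ∈ {2}. (1, 2): f_x = 0, f = 0 — SINGULAR.
  x = 2: f_y(2, y) = 3*y**2 - 10*y + 9; no integer root y with |y| ≤ 4.
  x = 3: f_y(3, y) = 3*y**2 - 10*y + 12; no integer root y with |y| ≤ 4.
  x = 4: f_y(4, y) = 3*y**2 - 10*y + 17; no integer root y with |y| ≤ 4.
Only singular point on the grid: (1, 2).
Classify: substitute x = 1 + u, y = 2 + v and expand: f = -u**3 + u**2*v + v**3 + v**2.
No constant or linear terms (consistent with a singular point). Quadratic part: v**2. Cubic part: -u**3 + u**2*v + v**3.
The quadratic part v**2 is a perfect square, so there is a single (double) tangent line v = 0, i.e. y = 2. Restricting the cubic part to that line (v = 0) leaves -u**3 ≠ 0, so f is not divisible by v and the branch is v² ≈ u**3 to lowest order — this is a cusp.
Classification: cusp.


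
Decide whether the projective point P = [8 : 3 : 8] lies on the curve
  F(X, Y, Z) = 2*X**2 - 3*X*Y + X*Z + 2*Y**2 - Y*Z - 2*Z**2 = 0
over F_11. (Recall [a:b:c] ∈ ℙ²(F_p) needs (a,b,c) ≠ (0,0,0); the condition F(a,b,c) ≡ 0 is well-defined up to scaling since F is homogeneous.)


F(8,3,8) ≡ 8 (mod 11); P is NOT on the curve.

Evaluate F(8, 3, 8) term-by-term (mod 11).
  2*X**2 ↦ 2·64·1·1 = 128
  -3*X*Y ↦ -3·8·3·1 = -72
  X*Z ↦ 1·8·1·8 = 64
  2*Y**2 ↦ 2·1·9·1 = 18
  -Y*Z ↦ -1·1·3·8 = -24
  -2*Z**2 ↦ -2·1·1·64 = -128
Sum: F(8, 3, 8) = (128) + (-72) + (64) + (18) + (-24) + (-128) = -14.
Reducing mod 11: -14 ≡ 8 (mod 11).
Since F(a, b, c) ≡ 8 ≠ 0 (mod 11), P does NOT lie on the curve.


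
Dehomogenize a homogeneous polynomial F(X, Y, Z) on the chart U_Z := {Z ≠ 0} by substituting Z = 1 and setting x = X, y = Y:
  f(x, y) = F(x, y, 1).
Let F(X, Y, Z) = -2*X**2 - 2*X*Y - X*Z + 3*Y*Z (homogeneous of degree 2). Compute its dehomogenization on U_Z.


f(x, y) = -2*x**2 - 2*x*y - x + 3*y

On U_Z we set Z = 1. Each monomial c·X^i·Y^j·Z^k in F becomes c·x^i·y^j·1^k = c·x^i·y^j.
Substituting Z = 1: F(X, Y, 1) = -2*x**2 - 2*x*y - x + 3*y.
Note: deg(f) ≤ deg(F) = 2; strict inequality happens when F is divisible by Z (lost terms).


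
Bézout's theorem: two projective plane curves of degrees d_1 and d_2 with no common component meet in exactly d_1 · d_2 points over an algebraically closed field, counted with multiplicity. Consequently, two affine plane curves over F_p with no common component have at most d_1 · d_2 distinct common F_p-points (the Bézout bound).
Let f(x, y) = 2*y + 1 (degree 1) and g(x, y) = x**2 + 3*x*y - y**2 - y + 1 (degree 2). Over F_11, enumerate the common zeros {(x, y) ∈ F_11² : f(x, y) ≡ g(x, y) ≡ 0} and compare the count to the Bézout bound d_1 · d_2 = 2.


Common zeros: {(9, 5)}; count = 1; Bézout bound = 2.

deg(f) = 1, deg(g) = 2, so Bézout bound = 2.
Scan x ∈ F_11. For each x, list the y ∈ F_11 with f(x, y) ≡ 0 and those with g(x, y) ≡ 0 (mod 11); the common zeros in that column are the intersection.
  x = 0: f ≡ 0 at y ∈ {5}; g ≡ 0 at y ∈ {3, 7}; common: ∅.
  x = 1: f ≡ 0 at y ∈ {5}; g ≡ 0 at y ∈ {6, 7}; common: ∅.
  x = 2: f ≡ 0 at y ∈ {5}; g ≡ 0 at y ∈ {2, 3}; common: ∅.
  x = 3: f ≡ 0 at y ∈ {5}; g ≡ 0 at y ∈ {2, 6}; common: ∅.
  x = 4: f ≡ 0 at y ∈ {5}; g ≡ 0 at y ∈ ∅; common: ∅.
  x = 5: f ≡ 0 at y ∈ {5}; g ≡ 0 at y ∈ {4, 10}; common: ∅.
  x = 6: f ≡ 0 at y ∈ {5}; g ≡ 0 at y ∈ ∅; common: ∅.
  x = 7: f ≡ 0 at y ∈ {5}; g ≡ 0 at y ∈ ∅; common: ∅.
  x = 8: f ≡ 0 at y ∈ {5}; g ≡ 0 at y ∈ ∅; common: ∅.
  x = 9: f ≡ 0 at y ∈ {5}; g ≡ 0 at y ∈ {5, 10}; common: {5}.
  x = 10: f ≡ 0 at y ∈ {5}; g ≡ 0 at y ∈ ∅; common: ∅.
Collecting: common zeros = {(9, 5)}, so the count is 1.
Comparison with the Bézout bound: 1 ≤ 2 = deg(f)·deg(g), as expected for curves with no common component (the affine F_11-count falls short of the bound because intersections may lie at infinity, over extension fields, or carry multiplicity).


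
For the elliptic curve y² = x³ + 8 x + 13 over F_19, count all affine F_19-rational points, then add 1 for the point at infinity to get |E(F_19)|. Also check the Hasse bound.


Affine points = {(3, 8), (3, 11), (5, 8), (5, 11), (6, 7), (6, 12), (8, 0), (9, 4), (9, 15), (11, 8), (11, 11), (14, 0), (16, 0), (18, 2), (18, 17)}; affine count = 15; |E(F_19)| = 16.

Discriminant check: Δ ∝ 4a³ + 27b² = 4·8³ + 27·13² = 4·512 + 27·169 ≡ 18 (mod 19). Nonzero ⇒ E is nonsingular.
For each x ∈ F_19, compute rhs = x³ + 8·x + 13 mod 19, then count y ∈ F_19 with y² ≡ rhs.
  x = 0: rhs = 13, matching y values: none (0 points).
  x = 1: rhs = 3, matching y values: none (0 points).
  x = 2: rhs = 18, matching y values: none (0 points).
  x = 3: rhs = 7, matching y values: 8, 11 (2 points).
  x = 4: rhs = 14, matching y values: none (0 points).
  x = 5: rhs = 7, matching y values: 8, 11 (2 points).
  x = 6: rhs = 11, matching y values: 7, 12 (2 points).
  x = 7: rhs = 13, matching y values: none (0 points).
  x = 8: rhs = 0, matching y values: 0 (1 points).
  x = 9: rhs = 16, matching y values: 4, 15 (2 points).
  x = 10: rhs = 10, matching y values: none (0 points).
  x = 11: rhs = 7, matching y values: 8, 11 (2 points).
  x = 12: rhs = 13, matching y values: none (0 points).
  x = 13: rhs = 15, matching y values: none (0 points).
  x = 14: rhs = 0, matching y values: 0 (1 points).
  x = 15: rhs = 12, matching y values: none (0 points).
  x = 16: rhs = 0, matching y values: 0 (1 points).
  x = 17: rhs = 8, matching y values: none (0 points).
  x = 18: rhs = 4, matching y values: 2, 17 (2 points).
Total affine count: 15.
Full point count |E(F_19)| = 15 + 1 = 16.
Hasse bound: |16 − (19+1)| = |-4| = 4 ≤ 2√19 ≈ 8.7178 ✓.


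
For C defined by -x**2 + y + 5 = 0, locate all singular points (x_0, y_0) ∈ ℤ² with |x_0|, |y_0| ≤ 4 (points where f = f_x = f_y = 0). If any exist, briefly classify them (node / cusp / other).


No singular points in the scanned grid; C is smooth there.

Compute partial derivatives:
  f_x = -2*x.
  f_y = 1.
f_y = 1 is a nonzero constant, so f_y never vanishes: no point (x, y) can satisfy f = f_x = f_y = 0. In particular no (x, y) ∈ {−4, ..., 4}² is singular; the curve is smooth.


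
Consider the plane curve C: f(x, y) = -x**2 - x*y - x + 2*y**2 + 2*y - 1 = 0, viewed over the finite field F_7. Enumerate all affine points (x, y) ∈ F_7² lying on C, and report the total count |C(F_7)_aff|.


Affine F_7-points: {(1, 1), (1, 2), (2, 0), (3, 2), (4, 0), (4, 1)}; count = 6.

For each of the 49 pairs (x, y) ∈ F_7², evaluate f(x, y) mod 7. Record the zeros.
  x = 0: [0↦6, 1↦3, 2↦4, 3↦2, 4↦4, 5↦3, 6↦6]  zeros at y ∈ ∅
  x = 1: [0↦4, 1↦0, 2↦0, 3↦4, 4↦5, 5↦3, 6↦5]  zeros at y ∈ {1, 2}
  x = 2: [0↦0, 1↦2, 2↦1, 3↦4, 4↦4, 5↦1, 6↦2]  zeros at y ∈ {0}
  x = 3: [0↦1, 1↦2, 2↦0, 3↦2, 4↦1, 5↦4, 6↦4]  zeros at y ∈ {2}
  x = 4: [0↦0, 1↦0, 2↦4, 3↦5, 4↦3, 5↦5, 6↦4]  zeros at y ∈ {0, 1}
  x = 5: [0↦4, 1↦3, 2↦6, 3↦6, 4↦3, 5↦4, 6↦2]  zeros at y ∈ ∅
  x = 6: [0↦6, 1↦4, 2↦6, 3↦5, 4↦1, 5↦1, 6↦5]  zeros at y ∈ ∅
Collecting zeros: affine points = {(1, 1), (1, 2), (2, 0), (3, 2), (4, 0), (4, 1)}.
Total count |C(F_7)_aff| = 6.


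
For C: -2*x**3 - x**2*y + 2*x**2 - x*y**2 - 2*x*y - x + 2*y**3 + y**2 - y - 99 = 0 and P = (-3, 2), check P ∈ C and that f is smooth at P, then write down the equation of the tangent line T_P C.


Tangent line at P: -63*x + 36*y - 261 = 0.

Step 1: f(-3, 2) = 0, so P lies on C.
Step 2: partial derivatives
  f_x(x, y) = -6*x**2 - 2*x*y + 4*x - y**2 - 2*y - 1, f_y(x, y) = -x**2 - 2*x*y - 2*x + 6*y**2 + 2*y - 1.
  f_x(P) = -63, f_y(P) = 36 (gradient nonzero, so P is smooth).
Step 3: tangent line at P: -63·(x − -3) + 36·(y − 2) = 0.
Expanding: -63*x + 36*y - 261 = 0.


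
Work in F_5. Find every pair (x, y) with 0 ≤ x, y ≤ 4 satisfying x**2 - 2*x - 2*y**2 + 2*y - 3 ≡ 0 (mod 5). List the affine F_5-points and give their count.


Affine F_5-points: {(0, 3), (2, 3), (3, 0), (3, 1), (4, 0), (4, 1)}; count = 6.

For each of the 25 pairs (x, y) ∈ F_5², evaluate f(x, y) mod 5. Record the zeros.
  x = 0: [0↦2, 1↦2, 2↦3, 3↦0, 4↦3]  zeros at y ∈ {3}
  x = 1: [0↦1, 1↦1, 2↦2, 3↦4, 4↦2]  zeros at y ∈ ∅
  x = 2: [0↦2, 1↦2, 2↦3, 3↦0, 4↦3]  zeros at y ∈ {3}
  x = 3: [0↦0, 1↦0, 2↦1, 3↦3, 4↦1]  zeros at y ∈ {0, 1}
  x = 4: [0↦0, 1↦0, 2↦1, 3↦3, 4↦1]  zeros at y ∈ {0, 1}
Collecting zeros: affine points = {(0, 3), (2, 3), (3, 0), (3, 1), (4, 0), (4, 1)}.
Total count |C(F_5)_aff| = 6.


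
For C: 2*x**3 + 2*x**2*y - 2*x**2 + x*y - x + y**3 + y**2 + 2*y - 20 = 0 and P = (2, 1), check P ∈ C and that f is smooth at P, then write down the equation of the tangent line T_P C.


Tangent line at P: 24*x + 17*y - 65 = 0.

Step 1: f(2, 1) = 0, so P lies on C.
Step 2: partial derivatives
  f_x(x, y) = 6*x**2 + 4*x*y - 4*x + y - 1, f_y(x, y) = 2*x**2 + x + 3*y**2 + 2*y + 2.
  f_x(P) = 24, f_y(P) = 17 (gradient nonzero, so P is smooth).
Step 3: tangent line at P: 24·(x − 2) + 17·(y − 1) = 0.
Expanding: 24*x + 17*y - 65 = 0.


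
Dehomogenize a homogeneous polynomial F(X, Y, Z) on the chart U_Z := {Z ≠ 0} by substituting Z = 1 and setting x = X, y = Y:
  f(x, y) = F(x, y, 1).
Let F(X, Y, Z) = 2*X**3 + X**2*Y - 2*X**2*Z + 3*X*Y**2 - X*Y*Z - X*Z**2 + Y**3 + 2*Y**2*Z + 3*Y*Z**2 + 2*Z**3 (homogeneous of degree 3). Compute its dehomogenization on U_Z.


f(x, y) = 2*x**3 + x**2*y - 2*x**2 + 3*x*y**2 - x*y - x + y**3 + 2*y**2 + 3*y + 2

On U_Z we set Z = 1. Each monomial c·X^i·Y^j·Z^k in F becomes c·x^i·y^j·1^k = c·x^i·y^j.
Substituting Z = 1: F(X, Y, 1) = 2*x**3 + x**2*y - 2*x**2 + 3*x*y**2 - x*y - x + y**3 + 2*y**2 + 3*y + 2.
Note: deg(f) ≤ deg(F) = 3; strict inequality happens when F is divisible by Z (lost terms).


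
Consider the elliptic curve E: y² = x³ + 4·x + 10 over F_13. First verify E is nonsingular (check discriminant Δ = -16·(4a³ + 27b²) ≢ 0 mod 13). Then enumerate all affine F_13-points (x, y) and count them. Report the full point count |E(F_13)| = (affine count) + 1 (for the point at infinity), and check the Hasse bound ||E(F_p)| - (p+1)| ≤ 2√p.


Affine points = {(0, 6), (0, 7), (2, 0), (3, 6), (3, 7), (4, 5), (4, 8), (5, 5), (5, 8), (6, 4), (6, 9), (7, 2), (7, 11), (10, 6), (10, 7)}; affine count = 15; |E(F_13)| = 16.

Discriminant check: Δ ∝ 4a³ + 27b² = 4·4³ + 27·10² = 4·64 + 27·100 ≡ 5 (mod 13). Nonzero ⇒ E is nonsingular.
For each x ∈ F_13, compute rhs = x³ + 4·x + 10 mod 13, then count y ∈ F_13 with y² ≡ rhs.
  x = 0: rhs = 10, matching y values: 6, 7 (2 points).
  x = 1: rhs = 2, matching y values: none (0 points).
  x = 2: rhs = 0, matching y values: 0 (1 points).
  x = 3: rhs = 10, matching y values: 6, 7 (2 points).
  x = 4: rhs = 12, matching y values: 5, 8 (2 points).
  x = 5: rhs = 12, matching y values: 5, 8 (2 points).
  x = 6: rhs = 3, matching y values: 4, 9 (2 points).
  x = 7: rhs = 4, matching y values: 2, 11 (2 points).
  x = 8: rhs = 8, matching y values: none (0 points).
  x = 9: rhs = 8, matching y values: none (0 points).
  x = 10: rhs = 10, matching y values: 6, 7 (2 points).
  x = 11: rhs = 7, matching y values: none (0 points).
  x = 12: rhs = 5, matching y values: none (0 points).
Total affine count: 15.
Full point count |E(F_13)| = 15 + 1 = 16.
Hasse bound: |16 − (13+1)| = |2| = 2 ≤ 2√13 ≈ 7.2111 ✓.


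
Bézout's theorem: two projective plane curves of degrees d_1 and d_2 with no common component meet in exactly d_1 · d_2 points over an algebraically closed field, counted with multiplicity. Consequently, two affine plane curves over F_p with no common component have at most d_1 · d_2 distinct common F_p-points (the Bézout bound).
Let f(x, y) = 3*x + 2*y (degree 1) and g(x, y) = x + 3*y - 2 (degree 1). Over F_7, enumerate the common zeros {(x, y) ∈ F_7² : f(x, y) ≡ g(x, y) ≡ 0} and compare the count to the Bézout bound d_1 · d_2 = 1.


Common zeros: ∅; count = 0; Bézout bound = 1.

deg(f) = 1, deg(g) = 1, so Bézout bound = 1.
Scan x ∈ F_7. For each x, list the y ∈ F_7 with f(x, y) ≡ 0 and those with g(x, y) ≡ 0 (mod 7); the common zeros in that column are the intersection.
  x = 0: f ≡ 0 at y ∈ {0}; g ≡ 0 at y ∈ {3}; common: ∅.
  x = 1: f ≡ 0 at y ∈ {2}; g ≡ 0 at y ∈ {5}; common: ∅.
  x = 2: f ≡ 0 at y ∈ {4}; g ≡ 0 at y ∈ {0}; common: ∅.
  x = 3: f ≡ 0 at y ∈ {6}; g ≡ 0 at y ∈ {2}; common: ∅.
  x = 4: f ≡ 0 at y ∈ {1}; g ≡ 0 at y ∈ {4}; common: ∅.
  x = 5: f ≡ 0 at y ∈ {3}; g ≡ 0 at y ∈ {6}; common: ∅.
  x = 6: f ≡ 0 at y ∈ {5}; g ≡ 0 at y ∈ {1}; common: ∅.
Collecting: common zeros = ∅, so the count is 0.
Comparison with the Bézout bound: 0 ≤ 1 = deg(f)·deg(g), as expected for curves with no common component (the affine F_7-count falls short of the bound because intersections may lie at infinity, over extension fields, or carry multiplicity).


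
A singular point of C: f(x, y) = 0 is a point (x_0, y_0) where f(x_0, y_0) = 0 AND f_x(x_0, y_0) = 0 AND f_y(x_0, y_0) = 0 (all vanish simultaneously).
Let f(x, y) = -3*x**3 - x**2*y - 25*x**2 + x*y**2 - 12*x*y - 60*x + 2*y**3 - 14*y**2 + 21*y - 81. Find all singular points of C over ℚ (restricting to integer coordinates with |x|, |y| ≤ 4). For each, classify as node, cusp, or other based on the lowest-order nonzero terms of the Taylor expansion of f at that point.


Singular points: {(-3, 3)}; classification: node.

Compute partial derivatives:
  f_x = -9*x**2 - 2*x*y - 50*x + y**2 - 12*y - 60.
  f_y = -x**2 + 2*x*y - 12*x + 6*y**2 - 28*y + 21.
Scan x_0 ∈ {−4, ..., 4}. For each x_0, f_y(x_0, y) is a polynomial in y; find its integer roots y ∈ {−4, ..., 4}, then test f_x and f at those candidates.
  x = -4: f_y(-4, y) = 6*y**2 - 36*y + 53; no integer root y with |y| ≤ 4.
  x = -3: f_y(-3, y) = 6*y**2 - 34*y + 48; vanishes at y ∈ {3}. (-3, 3): f_x = 0, f = 0 — SINGULAR.
  x = -2: f_y(-2, y) = 6*y**2 - 32*y + 41; no integer root y with |y| ≤ 4.
  x = -1: f_y(-1, y) = 6*y**2 - 30*y + 32; no integer root y with |y| ≤ 4.
  x = 0: f_y(0, y) = 6*y**2 - 28*y + 21; no integer root y with |y| ≤ 4.
  x = 1: f_y(1, y) = 6*y**2 - 26*y + 8; vanishes at y ∈ {4}. (1, 4): f_x = -159 ≠ 0.
  x = 2: f_y(2, y) = 6*y**2 - 24*y - 7; no integer root y with |y| ≤ 4.
  x = 3: f_y(3, y) = 6*y**2 - 22*y - 24; no integer root y with |y| ≤ 4.
  x = 4: f_y(4, y) = 6*y**2 - 20*y - 43; no integer root y with |y| ≤ 4.
Only singular point on the grid: (-3, 3).
Classify: substitute x = -3 + u, y = 3 + v and expand: f = -3*u**3 - u**2*v - u**2 + u*v**2 + 2*v**3 + v**2.
No constant or linear terms (consistent with a singular point). Quadratic part: -u**2 + v**2. Cubic part: -3*u**3 - u**2*v + u*v**2 + 2*v**3.
The quadratic part v**2 - u**2 = (v − u)(v + u) splits into two distinct linear factors, so there are two distinct tangent lines y − 3 = ±(x − -3) — this is a node (ordinary double point).
Classification: node.


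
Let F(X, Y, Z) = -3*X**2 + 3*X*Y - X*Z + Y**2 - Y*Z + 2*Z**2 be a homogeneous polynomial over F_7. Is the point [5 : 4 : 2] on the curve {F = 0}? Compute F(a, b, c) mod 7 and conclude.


F(5,4,2) ≡ 5 (mod 7); P is NOT on the curve.

Evaluate F(5, 4, 2) term-by-term (mod 7).
  -3*X**2 ↦ -3·25·1·1 = -75
  3*X*Y ↦ 3·5·4·1 = 60
  -X*Z ↦ -1·5·1·2 = -10
  Y**2 ↦ 1·1·16·1 = 16
  -Y*Z ↦ -1·1·4·2 = -8
  2*Z**2 ↦ 2·1·1·4 = 8
Sum: F(5, 4, 2) = (-75) + (60) + (-10) + (16) + (-8) + (8) = -9.
Reducing mod 7: -9 ≡ 5 (mod 7).
Since F(a, b, c) ≡ 5 ≠ 0 (mod 7), P does NOT lie on the curve.


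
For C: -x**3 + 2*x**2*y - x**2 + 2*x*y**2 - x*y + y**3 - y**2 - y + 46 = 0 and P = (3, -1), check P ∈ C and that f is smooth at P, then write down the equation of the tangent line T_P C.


Tangent line at P: -42*x + 7*y + 133 = 0.

Step 1: f(3, -1) = 0, so P lies on C.
Step 2: partial derivatives
  f_x(x, y) = -3*x**2 + 4*x*y - 2*x + 2*y**2 - y, f_y(x, y) = 2*x**2 + 4*x*y - x + 3*y**2 - 2*y - 1.
  f_x(P) = -42, f_y(P) = 7 (gradient nonzero, so P is smooth).
Step 3: tangent line at P: -42·(x − 3) + 7·(y − -1) = 0.
Expanding: -42*x + 7*y + 133 = 0.


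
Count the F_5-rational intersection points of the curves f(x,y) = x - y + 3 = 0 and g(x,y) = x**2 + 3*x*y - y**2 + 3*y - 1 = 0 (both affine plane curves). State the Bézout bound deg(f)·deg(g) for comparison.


Common zeros: ∅; count = 0; Bézout bound = 2.

deg(f) = 1, deg(g) = 2, so Bézout bound = 2.
Scan x ∈ F_5. For each x, list the y ∈ F_5 with f(x, y) ≡ 0 and those with g(x, y) ≡ 0 (mod 5); the common zeros in that column are the intersection.
  x = 0: f ≡ 0 at y ∈ {3}; g ≡ 0 at y ∈ {4}; common: ∅.
  x = 1: f ≡ 0 at y ∈ {4}; g ≡ 0 at y ∈ {0, 1}; common: ∅.
  x = 2: f ≡ 0 at y ∈ {0}; g ≡ 0 at y ∈ ∅; common: ∅.
  x = 3: f ≡ 0 at y ∈ {1}; g ≡ 0 at y ∈ {3, 4}; common: ∅.
  x = 4: f ≡ 0 at y ∈ {2}; g ≡ 0 at y ∈ {0}; common: ∅.
Collecting: common zeros = ∅, so the count is 0.
Comparison with the Bézout bound: 0 ≤ 2 = deg(f)·deg(g), as expected for curves with no common component (the affine F_5-count falls short of the bound because intersections may lie at infinity, over extension fields, or carry multiplicity).


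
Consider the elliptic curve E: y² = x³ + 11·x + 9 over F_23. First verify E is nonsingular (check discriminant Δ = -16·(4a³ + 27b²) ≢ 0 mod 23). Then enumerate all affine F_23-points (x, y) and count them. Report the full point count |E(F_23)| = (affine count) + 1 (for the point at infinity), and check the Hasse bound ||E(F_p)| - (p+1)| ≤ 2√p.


Affine points = {(0, 3), (0, 20), (2, 4), (2, 19), (3, 0), (4, 5), (4, 18), (9, 3), (9, 20), (11, 9), (11, 14), (12, 11), (12, 12), (13, 7), (13, 16), (14, 3), (14, 20), (16, 7), (16, 16), (17, 7), (17, 16), (18, 6), (18, 17), (19, 4), (19, 19), (20, 8), (20, 15), (21, 5), (21, 18)}; affine count = 29; |E(F_23)| = 30.

Discriminant check: Δ ∝ 4a³ + 27b² = 4·11³ + 27·9² = 4·1331 + 27·81 ≡ 13 (mod 23). Nonzero ⇒ E is nonsingular.
For each x ∈ F_23, compute rhs = x³ + 11·x + 9 mod 23, then count y ∈ F_23 with y² ≡ rhs.
  x = 0: rhs = 9, matching y values: 3, 20 (2 points).
  x = 1: rhs = 21, matching y values: none (0 points).
  x = 2: rhs = 16, matching y values: 4, 19 (2 points).
  x = 3: rhs = 0, matching y values: 0 (1 points).
  x = 4: rhs = 2, matching y values: 5, 18 (2 points).
  x = 5: rhs = 5, matching y values: none (0 points).
  x = 6: rhs = 15, matching y values: none (0 points).
  x = 7: rhs = 15, matching y values: none (0 points).
  x = 8: rhs = 11, matching y values: none (0 points).
  x = 9: rhs = 9, matching y values: 3, 20 (2 points).
  x = 10: rhs = 15, matching y values: none (0 points).
  x = 11: rhs = 12, matching y values: 9, 14 (2 points).
  x = 12: rhs = 6, matching y values: 11, 12 (2 points).
  x = 13: rhs = 3, matching y values: 7, 16 (2 points).
  x = 14: rhs = 9, matching y values: 3, 20 (2 points).
  x = 15: rhs = 7, matching y values: none (0 points).
  x = 16: rhs = 3, matching y values: 7, 16 (2 points).
  x = 17: rhs = 3, matching y values: 7, 16 (2 points).
  x = 18: rhs = 13, matching y values: 6, 17 (2 points).
  x = 19: rhs = 16, matching y values: 4, 19 (2 points).
  x = 20: rhs = 18, matching y values: 8, 15 (2 points).
  x = 21: rhs = 2, matching y values: 5, 18 (2 points).
  x = 22: rhs = 20, matching y values: none (0 points).
Total affine count: 29.
Full point count |E(F_23)| = 29 + 1 = 30.
Hasse bound: |30 − (23+1)| = |6| = 6 ≤ 2√23 ≈ 9.5917 ✓.


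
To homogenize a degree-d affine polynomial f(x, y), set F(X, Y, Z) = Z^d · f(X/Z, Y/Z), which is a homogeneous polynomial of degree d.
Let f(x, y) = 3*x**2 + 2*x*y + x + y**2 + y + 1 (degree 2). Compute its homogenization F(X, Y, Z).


F(X, Y, Z) = 3*X**2 + 2*X*Y + X*Z + Y**2 + Y*Z + Z**2

deg(f) = 2.
Substitute x = X/Z, y = Y/Z into f, then multiply by Z^2.
  monomial 3·x^2·y^0 ↦ 3·X^2·Y^0·Z^0.
  monomial 2·x^1·y^1 ↦ 2·X^1·Y^1·Z^0.
  monomial 1·x^1·y^0 ↦ 1·X^1·Y^0·Z^1.
  monomial 1·x^0·y^2 ↦ 1·X^0·Y^2·Z^0.
  monomial 1·x^0·y^1 ↦ 1·X^0·Y^1·Z^1.
  monomial 1·x^0·y^0 ↦ 1·X^0·Y^0·Z^2.
Collecting: F(X, Y, Z) = 3*X**2 + 2*X*Y + X*Z + Y**2 + Y*Z + Z**2.


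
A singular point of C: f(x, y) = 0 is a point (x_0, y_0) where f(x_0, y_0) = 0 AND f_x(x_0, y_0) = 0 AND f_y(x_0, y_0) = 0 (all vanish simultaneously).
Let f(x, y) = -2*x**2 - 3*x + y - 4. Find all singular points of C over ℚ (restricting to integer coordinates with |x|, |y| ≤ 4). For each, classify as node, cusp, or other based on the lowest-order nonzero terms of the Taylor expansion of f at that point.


No singular points in the scanned grid; C is smooth there.

Compute partial derivatives:
  f_x = -4*x - 3.
  f_y = 1.
f_y = 1 is a nonzero constant, so f_y never vanishes: no point (x, y) can satisfy f = f_x = f_y = 0. In particular no (x, y) ∈ {−4, ..., 4}² is singular; the curve is smooth.


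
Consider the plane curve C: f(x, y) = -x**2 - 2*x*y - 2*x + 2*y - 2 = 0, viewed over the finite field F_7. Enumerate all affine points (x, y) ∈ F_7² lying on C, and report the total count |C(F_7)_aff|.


Affine F_7-points: {(0, 1), (2, 2), (3, 1), (4, 5), (5, 5), (6, 2)}; count = 6.

For each of the 49 pairs (x, y) ∈ F_7², evaluate f(x, y) mod 7. Record the zeros.
  x = 0: [0↦5, 1↦0, 2↦2, 3↦4, 4↦6, 5↦1, 6↦3]  zeros at y ∈ {1}
  x = 1: [0↦2, 1↦2, 2↦2, 3↦2, 4↦2, 5↦2, 6↦2]  zeros at y ∈ ∅
  x = 2: [0↦4, 1↦2, 2↦0, 3↦5, 4↦3, 5↦1, 6↦6]  zeros at y ∈ {2}
  x = 3: [0↦4, 1↦0, 2↦3, 3↦6, 4↦2, 5↦5, 6↦1]  zeros at y ∈ {1}
  x = 4: [0↦2, 1↦3, 2↦4, 3↦5, 4↦6, 5↦0, 6↦1]  zeros at y ∈ {5}
  x = 5: [0↦5, 1↦4, 2↦3, 3↦2, 4↦1, 5↦0, 6↦6]  zeros at y ∈ {5}
  x = 6: [0↦6, 1↦3, 2↦0, 3↦4, 4↦1, 5↦5, 6↦2]  zeros at y ∈ {2}
Collecting zeros: affine points = {(0, 1), (2, 2), (3, 1), (4, 5), (5, 5), (6, 2)}.
Total count |C(F_7)_aff| = 6.


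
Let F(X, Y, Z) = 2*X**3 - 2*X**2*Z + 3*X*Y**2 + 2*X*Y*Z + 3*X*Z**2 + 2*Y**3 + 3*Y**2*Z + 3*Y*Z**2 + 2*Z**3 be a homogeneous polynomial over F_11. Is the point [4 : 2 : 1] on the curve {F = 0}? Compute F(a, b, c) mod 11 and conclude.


F(4,2,1) ≡ 10 (mod 11); P is NOT on the curve.

Evaluate F(4, 2, 1) term-by-term (mod 11).
  2*X**3 ↦ 2·64·1·1 = 128
  -2*X**2*Z ↦ -2·16·1·1 = -32
  3*X*Y**2 ↦ 3·4·4·1 = 48
  2*X*Y*Z ↦ 2·4·2·1 = 16
  3*X*Z**2 ↦ 3·4·1·1 = 12
  2*Y**3 ↦ 2·1·8·1 = 16
  3*Y**2*Z ↦ 3·1·4·1 = 12
  3*Y*Z**2 ↦ 3·1·2·1 = 6
  2*Z**3 ↦ 2·1·1·1 = 2
Sum: F(4, 2, 1) = (128) + (-32) + (48) + (16) + (12) + (16) + (12) + (6) + (2) = 208.
Reducing mod 11: 208 ≡ 10 (mod 11).
Since F(a, b, c) ≡ 10 ≠ 0 (mod 11), P does NOT lie on the curve.


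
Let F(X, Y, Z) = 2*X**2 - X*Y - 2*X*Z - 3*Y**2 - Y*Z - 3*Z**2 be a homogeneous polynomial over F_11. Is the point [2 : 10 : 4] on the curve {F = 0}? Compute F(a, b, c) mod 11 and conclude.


F(2,10,4) ≡ 2 (mod 11); P is NOT on the curve.

Evaluate F(2, 10, 4) term-by-term (mod 11).
  2*X**2 ↦ 2·4·1·1 = 8
  -X*Y ↦ -1·2·10·1 = -20
  -2*X*Z ↦ -2·2·1·4 = -16
  -3*Y**2 ↦ -3·1·100·1 = -300
  -Y*Z ↦ -1·1·10·4 = -40
  -3*Z**2 ↦ -3·1·1·16 = -48
Sum: F(2, 10, 4) = (8) + (-20) + (-16) + (-300) + (-40) + (-48) = -416.
Reducing mod 11: -416 ≡ 2 (mod 11).
Since F(a, b, c) ≡ 2 ≠ 0 (mod 11), P does NOT lie on the curve.


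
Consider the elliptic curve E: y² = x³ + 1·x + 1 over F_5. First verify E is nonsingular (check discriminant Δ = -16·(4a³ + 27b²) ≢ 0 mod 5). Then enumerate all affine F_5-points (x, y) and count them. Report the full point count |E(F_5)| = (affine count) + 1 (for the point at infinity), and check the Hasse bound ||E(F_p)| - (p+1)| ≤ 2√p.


Affine points = {(0, 1), (0, 4), (2, 1), (2, 4), (3, 1), (3, 4), (4, 2), (4, 3)}; affine count = 8; |E(F_5)| = 9.

Discriminant check: Δ ∝ 4a³ + 27b² = 4·1³ + 27·1² = 4·1 + 27·1 ≡ 1 (mod 5). Nonzero ⇒ E is nonsingular.
For each x ∈ F_5, compute rhs = x³ + 1·x + 1 mod 5, then count y ∈ F_5 with y² ≡ rhs.
  x = 0: rhs = 1, matching y values: 1, 4 (2 points).
  x = 1: rhs = 3, matching y values: none (0 points).
  x = 2: rhs = 1, matching y values: 1, 4 (2 points).
  x = 3: rhs = 1, matching y values: 1, 4 (2 points).
  x = 4: rhs = 4, matching y values: 2, 3 (2 points).
Total affine count: 8.
Full point count |E(F_5)| = 8 + 1 = 9.
Hasse bound: |9 − (5+1)| = |3| = 3 ≤ 2√5 ≈ 4.4721 ✓.


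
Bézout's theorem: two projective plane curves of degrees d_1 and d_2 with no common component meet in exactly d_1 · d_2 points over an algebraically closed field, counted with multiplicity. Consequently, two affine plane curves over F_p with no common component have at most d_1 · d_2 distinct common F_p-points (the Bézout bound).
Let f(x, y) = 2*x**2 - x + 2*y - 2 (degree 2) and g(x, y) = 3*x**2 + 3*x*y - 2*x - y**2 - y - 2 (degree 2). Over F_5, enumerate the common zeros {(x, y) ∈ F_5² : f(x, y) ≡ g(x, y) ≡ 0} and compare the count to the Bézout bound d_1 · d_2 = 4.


Common zeros: ∅; count = 0; Bézout bound = 4.

deg(f) = 2, deg(g) = 2, so Bézout bound = 4.
Scan x ∈ F_5. For each x, list the y ∈ F_5 with f(x, y) ≡ 0 and those with g(x, y) ≡ 0 (mod 5); the common zeros in that column are the intersection.
  x = 0: f ≡ 0 at y ∈ {1}; g ≡ 0 at y ∈ ∅; common: ∅.
  x = 1: f ≡ 0 at y ∈ {3}; g ≡ 0 at y ∈ {1}; common: ∅.
  x = 2: f ≡ 0 at y ∈ {3}; g ≡ 0 at y ∈ {1, 4}; common: ∅.
  x = 3: f ≡ 0 at y ∈ {1}; g ≡ 0 at y ∈ {4}; common: ∅.
  x = 4: f ≡ 0 at y ∈ {2}; g ≡ 0 at y ∈ ∅; common: ∅.
Collecting: common zeros = ∅, so the count is 0.
Comparison with the Bézout bound: 0 ≤ 4 = deg(f)·deg(g), as expected for curves with no common component (the affine F_5-count falls short of the bound because intersections may lie at infinity, over extension fields, or carry multiplicity).


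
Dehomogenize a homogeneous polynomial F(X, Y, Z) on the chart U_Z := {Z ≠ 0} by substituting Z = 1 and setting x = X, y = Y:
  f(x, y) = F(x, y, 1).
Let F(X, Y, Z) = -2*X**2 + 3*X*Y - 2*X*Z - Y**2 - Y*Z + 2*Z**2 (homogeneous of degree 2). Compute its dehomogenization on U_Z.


f(x, y) = -2*x**2 + 3*x*y - 2*x - y**2 - y + 2

On U_Z we set Z = 1. Each monomial c·X^i·Y^j·Z^k in F becomes c·x^i·y^j·1^k = c·x^i·y^j.
Substituting Z = 1: F(X, Y, 1) = -2*x**2 + 3*x*y - 2*x - y**2 - y + 2.
Note: deg(f) ≤ deg(F) = 2; strict inequality happens when F is divisible by Z (lost terms).


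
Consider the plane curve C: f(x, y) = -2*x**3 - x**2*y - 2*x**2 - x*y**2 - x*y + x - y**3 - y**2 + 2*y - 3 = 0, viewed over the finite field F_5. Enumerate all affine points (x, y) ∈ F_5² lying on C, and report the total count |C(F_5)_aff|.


Affine F_5-points: {(0, 4), (2, 0), (3, 3), (3, 4), (4, 3), (4, 4)}; count = 6.

For each of the 25 pairs (x, y) ∈ F_5², evaluate f(x, y) mod 5. Record the zeros.
  x = 0: [0↦2, 1↦2, 2↦4, 3↦2, 4↦0]  zeros at y ∈ {4}
  x = 1: [0↦4, 1↦1, 2↦3, 3↦4, 4↦3]  zeros at y ∈ ∅
  x = 2: [0↦0, 1↦2, 2↦2, 3↦4, 4↦2]  zeros at y ∈ {0}
  x = 3: [0↦3, 1↦3, 2↦4, 3↦0, 4↦0]  zeros at y ∈ {3, 4}
  x = 4: [0↦1, 1↦2, 2↦2, 3↦0, 4↦0]  zeros at y ∈ {3, 4}
Collecting zeros: affine points = {(0, 4), (2, 0), (3, 3), (3, 4), (4, 3), (4, 4)}.
Total count |C(F_5)_aff| = 6.


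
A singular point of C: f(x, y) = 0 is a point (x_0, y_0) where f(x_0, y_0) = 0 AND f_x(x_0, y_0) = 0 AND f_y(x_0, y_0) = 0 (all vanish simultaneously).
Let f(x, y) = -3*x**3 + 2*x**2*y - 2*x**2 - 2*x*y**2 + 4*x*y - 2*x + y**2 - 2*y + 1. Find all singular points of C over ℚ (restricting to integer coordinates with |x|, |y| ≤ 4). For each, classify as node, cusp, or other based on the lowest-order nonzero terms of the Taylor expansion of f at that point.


Singular points: {(0, 1)}; classification: cusp.

Compute partial derivatives:
  f_x = -9*x**2 + 4*x*y - 4*x - 2*y**2 + 4*y - 2.
  f_y = 2*x**2 - 4*x*y + 4*x + 2*y - 2.
Scan x_0 ∈ {−4, ..., 4}. For each x_0, f_y(x_0, y) is a polynomial in y; find its integer roots y ∈ {−4, ..., 4}, then test f_x and f at those candidates.
  x = -4: f_y(-4, y) = 18*y + 14; no integer root y with |y| ≤ 4.
  x = -3: f_y(-3, y) = 14*y + 4; no integer root y with |y| ≤ 4.
  x = -2: f_y(-2, y) = 10*y - 2; no integer root y with |y| ≤ 4.
  x = -1: f_y(-1, y) = 6*y - 4; no integer root y with |y| ≤ 4.
  x = 0: f_y(0, y) = 2*y - 2; vanishes at y ∈ {1}. (0, 1): f_x = 0, f = 0 — SINGULAR.
  x = 1: f_y(1, y) = 4 - 2*y; vanishes at y ∈ {2}. (1, 2): f_x = -7 ≠ 0.
  x = 2: f_y(2, y) = 14 - 6*y; no integer root y with |y| ≤ 4.
  x = 3: f_y(3, y) = 28 - 10*y; no integer root y with |y| ≤ 4.
  x = 4: f_y(4, y) = 46 - 14*y; no integer root y with |y| ≤ 4.
Only singular point on the grid: (0, 1).
Classify: substitute x = 0 + u, y = 1 + v and expand: f = -3*u**3 + 2*u**2*v - 2*u*v**2 + v**2.
No constant or linear terms (consistent with a singular point). Quadratic part: v**2. Cubic part: -3*u**3 + 2*u**2*v - 2*u*v**2.
The quadratic part v**2 is a perfect square, so there is a single (double) tangent line v = 0, i.e. y = 1. Restricting the cubic part to that line (v = 0) leaves -3*u**3 ≠ 0, so f is not divisible by v and the branch is v² ≈ 3*u**3 to lowest order — this is a cusp.
Classification: cusp.
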